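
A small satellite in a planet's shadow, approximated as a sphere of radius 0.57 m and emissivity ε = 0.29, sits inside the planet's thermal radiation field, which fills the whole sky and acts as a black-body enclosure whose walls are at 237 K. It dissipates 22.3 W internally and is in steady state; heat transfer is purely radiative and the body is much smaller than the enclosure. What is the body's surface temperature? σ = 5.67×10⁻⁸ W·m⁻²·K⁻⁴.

For a small grey body in a large enclosure, net radiated power = εσA(T⁴ − T_w⁴).
Steady state: P = εσA(T⁴ − T_w⁴) with A = 4πr² = 4.083 m².
T⁴ = P/(εσA) + T_w⁴ = 22.3/(0.29·5.67×10⁻⁸·4.083) + (237)⁴
    = 3.322×10⁸ + 3.155×10⁹ = 3.487×10⁹ K⁴.

T ≈ 243 K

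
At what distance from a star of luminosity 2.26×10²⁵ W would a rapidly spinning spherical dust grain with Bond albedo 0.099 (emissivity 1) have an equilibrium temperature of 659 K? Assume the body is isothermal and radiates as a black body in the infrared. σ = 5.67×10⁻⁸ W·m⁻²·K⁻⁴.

For an isothermal black-emitting sphere, (1−a)S·πr² = σ·4πr²·T⁴ ⇒ S = 4σT⁴/(1−a).
S = 4·5.67×10⁻⁸·(659)⁴/0.901 = 47470 W/m².
Flux falls as S = L/(4πd²), so d = √(L/(4πS)) = √(2.26×10²⁵/(4π·47470)).

d ≈ 6.15×10⁹ m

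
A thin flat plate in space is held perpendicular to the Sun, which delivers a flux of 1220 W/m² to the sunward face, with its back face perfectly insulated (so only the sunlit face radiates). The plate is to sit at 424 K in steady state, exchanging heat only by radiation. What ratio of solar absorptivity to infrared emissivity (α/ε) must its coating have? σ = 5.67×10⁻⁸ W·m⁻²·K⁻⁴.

Balance: αS·A = εσ·1A·T⁴ ⇒ α/ε = σT⁴/S.
α/ε = 5.67×10⁻⁸·(424)⁴/1220 = 5.67×10⁻⁸·3.232×10¹⁰/1220.

α/ε ≈ 1.50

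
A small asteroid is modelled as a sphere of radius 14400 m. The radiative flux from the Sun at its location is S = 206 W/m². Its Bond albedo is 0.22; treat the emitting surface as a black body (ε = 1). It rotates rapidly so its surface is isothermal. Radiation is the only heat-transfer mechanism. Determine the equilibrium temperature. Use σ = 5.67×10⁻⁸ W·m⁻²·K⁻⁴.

At equilibrium, absorbed power = emitted power.
Absorbing cross-section = πr² = 6.514×10⁸ m²; emitting surface = 4πr² = 2.606×10⁹ m² (ratio 4).
(1−a)S·A_cross = εσ·A_surf·T⁴  ⇒  T⁴ = (1−a)S/(4σ).
T⁴ = 0.780·206/(4·5.67×10⁻⁸) = 7.085×10⁸ K⁴.
T = (7.085×10⁸)^(1/4).

T ≈ 163 K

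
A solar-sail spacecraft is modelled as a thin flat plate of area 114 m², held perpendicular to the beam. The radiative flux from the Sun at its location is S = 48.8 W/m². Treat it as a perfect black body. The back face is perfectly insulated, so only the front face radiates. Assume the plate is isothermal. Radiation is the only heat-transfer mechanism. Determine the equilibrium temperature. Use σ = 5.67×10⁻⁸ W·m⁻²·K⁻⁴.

At equilibrium, absorbed power = emitted power.
Absorbing cross-section = A = 114.0 m²; emitting surface = A = 114.0 m² (ratio 1).
S·A_cross = εσ·A_surf·T⁴  ⇒  T⁴ = S/(1σ).
T⁴ = 1.00·48.8/(1·5.67×10⁻⁸) = 8.607×10⁸ K⁴.
T = (8.607×10⁸)^(1/4).

T ≈ 171 K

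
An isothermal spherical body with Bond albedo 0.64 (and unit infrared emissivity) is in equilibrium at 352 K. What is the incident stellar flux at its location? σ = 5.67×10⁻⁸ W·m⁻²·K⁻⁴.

(1−a)S·πr² = σ·4πr²·T⁴ ⇒ S = 4σT⁴/(1−a).
S = 4·5.67×10⁻⁸·1.535×10¹⁰/0.360.

S ≈ 9670 W/m²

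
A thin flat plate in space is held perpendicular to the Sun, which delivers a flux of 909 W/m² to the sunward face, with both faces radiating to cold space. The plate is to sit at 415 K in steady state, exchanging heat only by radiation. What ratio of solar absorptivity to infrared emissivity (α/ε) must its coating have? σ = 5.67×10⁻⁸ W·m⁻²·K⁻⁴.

Balance: αS·A = εσ·2A·T⁴ ⇒ α/ε = 2σT⁴/S.
α/ε = 2·5.67×10⁻⁸·(415)⁴/909 = 2·5.67×10⁻⁸·2.966×10¹⁰/909.

α/ε ≈ 3.70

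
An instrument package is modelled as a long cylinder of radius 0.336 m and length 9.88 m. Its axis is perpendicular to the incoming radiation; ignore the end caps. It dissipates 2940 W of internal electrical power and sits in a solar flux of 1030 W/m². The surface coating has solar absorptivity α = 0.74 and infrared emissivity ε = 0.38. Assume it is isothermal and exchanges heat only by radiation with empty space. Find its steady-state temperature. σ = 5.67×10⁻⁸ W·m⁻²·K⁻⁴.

At steady state, absorbed solar power + internal power = radiated power.
Absorbed: α·S·A_cross = 0.74·1030·6.639 = 5061 W (cross-section 2rL).
Total input = 5061 + 2940 = 8001 W.
Radiated: εσ·A_surf·T⁴ with A_surf = 2πrL = 20.86 m².
T⁴ = 8001/(0.38·5.67×10⁻⁸·20.86) = 1.780×10¹⁰ K⁴.

T ≈ 365 K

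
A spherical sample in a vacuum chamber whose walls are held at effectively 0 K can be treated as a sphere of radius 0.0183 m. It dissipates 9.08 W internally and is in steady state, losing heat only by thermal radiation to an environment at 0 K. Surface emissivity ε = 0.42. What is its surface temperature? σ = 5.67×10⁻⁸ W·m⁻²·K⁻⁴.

Steady state: internal power = radiated power, P = εσA T⁴.
Radiating area A = 4πr² = 0.004208 m².
T⁴ = P/(εσA) = 9.08/(0.42·5.67×10⁻⁸·0.004208) = 9.060×10¹⁰ K⁴.
T = (9.060×10¹⁰)^(1/4).

T ≈ 549 K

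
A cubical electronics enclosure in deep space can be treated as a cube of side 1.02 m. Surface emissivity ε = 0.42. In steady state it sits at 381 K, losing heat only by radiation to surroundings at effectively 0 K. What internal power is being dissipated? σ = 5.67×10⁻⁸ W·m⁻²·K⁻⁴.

Steady state: P = εσA T⁴.
A = 6L² = 6.242 m²; T⁴ = (381)⁴ = 2.107×10¹⁰ K⁴.
P = 0.42 × 5.67×10⁻⁸ × 6.242 × 2.107×10¹⁰.

P ≈ 3130 W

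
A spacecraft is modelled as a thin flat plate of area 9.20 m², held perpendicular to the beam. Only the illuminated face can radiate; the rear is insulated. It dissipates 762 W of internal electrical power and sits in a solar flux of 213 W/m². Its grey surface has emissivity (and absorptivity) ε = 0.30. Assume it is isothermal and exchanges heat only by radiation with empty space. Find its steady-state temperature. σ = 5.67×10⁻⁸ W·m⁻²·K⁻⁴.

At steady state, absorbed solar power + internal power = radiated power.
Absorbed: α·S·A_cross = 0.30·213·9.200 = 587.9 W (cross-section A).
Total input = 587.9 + 762 = 1350 W.
Radiated: εσ·A_surf·T⁴ with A_surf = A = 9.200 m².
T⁴ = 1350/(0.30·5.67×10⁻⁸·9.200) = 8.626×10⁹ K⁴.

T ≈ 305 K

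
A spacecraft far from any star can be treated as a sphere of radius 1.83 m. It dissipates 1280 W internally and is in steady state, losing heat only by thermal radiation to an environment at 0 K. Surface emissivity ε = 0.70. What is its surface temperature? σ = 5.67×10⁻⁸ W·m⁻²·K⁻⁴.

Steady state: internal power = radiated power, P = εσA T⁴.
Radiating area A = 4πr² = 42.08 m².
T⁴ = P/(εσA) = 1280/(0.70·5.67×10⁻⁸·42.08) = 7.663×10⁸ K⁴.
T = (7.663×10⁸)^(1/4).

T ≈ 166 K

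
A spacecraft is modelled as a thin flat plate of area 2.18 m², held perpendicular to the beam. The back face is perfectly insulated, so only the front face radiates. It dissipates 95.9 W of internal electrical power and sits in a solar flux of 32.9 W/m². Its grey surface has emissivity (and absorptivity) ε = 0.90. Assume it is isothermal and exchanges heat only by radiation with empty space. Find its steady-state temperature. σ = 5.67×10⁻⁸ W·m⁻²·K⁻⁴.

T ≈ 195 K

At steady state, absorbed solar power + internal power = radiated power.
Absorbed: α·S·A_cross = 0.90·32.9·2.180 = 64.55 W (cross-section A).
Total input = 64.55 + 95.9 = 160.4 W.
Radiated: εσ·A_surf·T⁴ with A_surf = A = 2.180 m².
T⁴ = 160.4/(0.90·5.67×10⁻⁸·2.180) = 1.442×10⁹ K⁴.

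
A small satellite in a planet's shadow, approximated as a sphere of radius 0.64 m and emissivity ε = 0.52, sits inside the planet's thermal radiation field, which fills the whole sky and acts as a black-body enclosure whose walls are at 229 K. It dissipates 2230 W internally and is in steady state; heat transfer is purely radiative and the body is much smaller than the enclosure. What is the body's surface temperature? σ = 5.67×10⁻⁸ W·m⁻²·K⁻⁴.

For a small grey body in a large enclosure, net radiated power = εσA(T⁴ − T_w⁴).
Steady state: P = εσA(T⁴ − T_w⁴) with A = 4πr² = 5.147 m².
T⁴ = P/(εσA) + T_w⁴ = 2230/(0.52·5.67×10⁻⁸·5.147) + (229)⁴
    = 1.469×10¹⁰ + 2.750×10⁹ = 1.744×10¹⁰ K⁴.

T ≈ 363 K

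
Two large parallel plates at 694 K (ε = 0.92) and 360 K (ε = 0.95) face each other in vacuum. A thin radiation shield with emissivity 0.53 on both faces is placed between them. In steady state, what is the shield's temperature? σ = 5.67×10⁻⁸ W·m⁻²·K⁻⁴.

T_s ≈ 593 K

In steady state the net flux on the hot side equals that on the cold side.
σ(T₁⁴−T_s⁴)/D₁ = σ(T_s⁴−T₂⁴)/D₂, with D₁ = 1/ε₁+1/ε_s−1 = 1.974, D₂ = 1/ε_s+1/ε₂−1 = 1.939.
Solve for T_s⁴: T_s⁴ = (D₂·T₁⁴ + D₁·T₂⁴)/(D₁+D₂) = 1.234×10¹¹ K⁴.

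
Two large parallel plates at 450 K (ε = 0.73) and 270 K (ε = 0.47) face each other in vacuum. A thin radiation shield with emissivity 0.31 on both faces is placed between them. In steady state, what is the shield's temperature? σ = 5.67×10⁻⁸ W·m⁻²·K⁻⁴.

T_s ≈ 397 K

In steady state the net flux on the hot side equals that on the cold side.
σ(T₁⁴−T_s⁴)/D₁ = σ(T_s⁴−T₂⁴)/D₂, with D₁ = 1/ε₁+1/ε_s−1 = 3.596, D₂ = 1/ε_s+1/ε₂−1 = 4.353.
Solve for T_s⁴: T_s⁴ = (D₂·T₁⁴ + D₁·T₂⁴)/(D₁+D₂) = 2.486×10¹⁰ K⁴.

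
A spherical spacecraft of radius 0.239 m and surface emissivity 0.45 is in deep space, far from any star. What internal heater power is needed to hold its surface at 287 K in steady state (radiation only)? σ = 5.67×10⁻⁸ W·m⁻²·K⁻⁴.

P ≈ 124 W

P = εσ·4πr²·T⁴.
4πr² = 0.7178 m²; T⁴ = 6.785×10⁹ K⁴.
P = 0.45·5.67×10⁻⁸·0.7178·6.785×10⁹.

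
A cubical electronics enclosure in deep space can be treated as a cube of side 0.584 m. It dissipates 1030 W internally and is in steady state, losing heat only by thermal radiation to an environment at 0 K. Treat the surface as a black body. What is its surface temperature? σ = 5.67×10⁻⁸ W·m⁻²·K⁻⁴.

T ≈ 307 K

Steady state: internal power = radiated power, P = εσA T⁴.
Radiating area A = 6L² = 2.046 m².
T⁴ = P/(εσA) = 1030/(1.0·5.67×10⁻⁸·2.046) = 8.877×10⁹ K⁴.
T = (8.877×10⁹)^(1/4).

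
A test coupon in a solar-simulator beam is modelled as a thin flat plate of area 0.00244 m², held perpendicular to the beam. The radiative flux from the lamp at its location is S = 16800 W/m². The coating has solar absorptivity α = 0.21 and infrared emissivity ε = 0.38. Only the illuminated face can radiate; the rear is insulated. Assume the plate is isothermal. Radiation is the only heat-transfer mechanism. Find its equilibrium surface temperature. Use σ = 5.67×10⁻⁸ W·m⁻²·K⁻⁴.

At equilibrium, absorbed power = emitted power.
Absorbing cross-section = A = 0.002440 m²; emitting surface = A = 0.002440 m² (ratio 1).
αS·A_cross = εσ·A_surf·T⁴  ⇒  T⁴ = αS/(ε·1σ).
T⁴ = 0.210·16800/(0.38·1·5.67×10⁻⁸) = 1.637×10¹¹ K⁴.
T = (1.637×10¹¹)^(1/4).

T ≈ 636 K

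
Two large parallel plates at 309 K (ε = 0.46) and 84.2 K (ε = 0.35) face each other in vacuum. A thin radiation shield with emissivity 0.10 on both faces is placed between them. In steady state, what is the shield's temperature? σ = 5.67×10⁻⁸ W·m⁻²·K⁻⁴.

T_s ≈ 262 K

In steady state the net flux on the hot side equals that on the cold side.
σ(T₁⁴−T_s⁴)/D₁ = σ(T_s⁴−T₂⁴)/D₂, with D₁ = 1/ε₁+1/ε_s−1 = 11.17, D₂ = 1/ε_s+1/ε₂−1 = 11.86.
Solve for T_s⁴: T_s⁴ = (D₂·T₁⁴ + D₁·T₂⁴)/(D₁+D₂) = 4.718×10⁹ K⁴.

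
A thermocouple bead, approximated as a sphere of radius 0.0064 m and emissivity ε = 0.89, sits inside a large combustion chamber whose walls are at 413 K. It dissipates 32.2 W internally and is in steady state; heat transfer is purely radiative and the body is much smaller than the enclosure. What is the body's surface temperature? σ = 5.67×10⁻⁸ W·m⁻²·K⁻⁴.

For a small grey body in a large enclosure, net radiated power = εσA(T⁴ − T_w⁴).
Steady state: P = εσA(T⁴ − T_w⁴) with A = 4πr² = 5.147×10⁻⁴ m².
T⁴ = P/(εσA) + T_w⁴ = 32.2/(0.89·5.67×10⁻⁸·5.147×10⁻⁴) + (413)⁴
    = 1.240×10¹² + 2.909×10¹⁰ = 1.269×10¹² K⁴.

T ≈ 1060 K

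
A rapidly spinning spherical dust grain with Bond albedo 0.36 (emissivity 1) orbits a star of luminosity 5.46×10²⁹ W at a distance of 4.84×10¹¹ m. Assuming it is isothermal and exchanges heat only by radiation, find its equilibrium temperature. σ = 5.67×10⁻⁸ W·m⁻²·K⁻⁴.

First find the stellar flux at distance d: S = L/(4πd²) = 5.46×10²⁹/(4π·(4.84×10¹¹)²) = 1.855×10⁵ W/m².
For an isothermal sphere, absorbed (1−a)S·πr² = emitted σ·4πr²·T⁴, so T⁴ = (1−a)S/(4σ).
T⁴ = 0.640·1.855×10⁵/(4·5.67×10⁻⁸) = 5.234×10¹¹ K⁴.

T ≈ 851 K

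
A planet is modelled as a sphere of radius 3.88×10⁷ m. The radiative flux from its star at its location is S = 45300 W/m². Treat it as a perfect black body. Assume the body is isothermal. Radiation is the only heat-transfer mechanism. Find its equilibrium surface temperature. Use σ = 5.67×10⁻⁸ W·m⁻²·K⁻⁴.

At equilibrium, absorbed power = emitted power.
Absorbing cross-section = πr² = 4.729×10¹⁵ m²; emitting surface = 4πr² = 1.892×10¹⁶ m² (ratio 4).
S·A_cross = εσ·A_surf·T⁴  ⇒  T⁴ = S/(4σ).
T⁴ = 1.00·45300/(4·5.67×10⁻⁸) = 1.997×10¹¹ K⁴.
T = (1.997×10¹¹)^(1/4).

T ≈ 669 K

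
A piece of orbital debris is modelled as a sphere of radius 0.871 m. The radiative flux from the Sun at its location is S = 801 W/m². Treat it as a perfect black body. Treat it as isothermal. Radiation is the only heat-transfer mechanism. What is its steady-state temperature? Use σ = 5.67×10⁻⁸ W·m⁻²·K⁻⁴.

At equilibrium, absorbed power = emitted power.
Absorbing cross-section = πr² = 2.383 m²; emitting surface = 4πr² = 9.533 m² (ratio 4).
S·A_cross = εσ·A_surf·T⁴  ⇒  T⁴ = S/(4σ).
T⁴ = 1.00·801/(4·5.67×10⁻⁸) = 3.532×10⁹ K⁴.
T = (3.532×10⁹)^(1/4).

T ≈ 244 K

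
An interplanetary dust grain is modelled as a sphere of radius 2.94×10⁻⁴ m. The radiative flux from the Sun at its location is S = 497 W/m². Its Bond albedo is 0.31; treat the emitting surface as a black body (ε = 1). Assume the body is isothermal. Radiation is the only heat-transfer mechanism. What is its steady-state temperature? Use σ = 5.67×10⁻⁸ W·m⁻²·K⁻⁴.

T ≈ 197 K

At equilibrium, absorbed power = emitted power.
Absorbing cross-section = πr² = 2.715×10⁻⁷ m²; emitting surface = 4πr² = 1.086×10⁻⁶ m² (ratio 4).
(1−a)S·A_cross = εσ·A_surf·T⁴  ⇒  T⁴ = (1−a)S/(4σ).
T⁴ = 0.690·497/(4·5.67×10⁻⁸) = 1.512×10⁹ K⁴.
T = (1.512×10⁹)^(1/4).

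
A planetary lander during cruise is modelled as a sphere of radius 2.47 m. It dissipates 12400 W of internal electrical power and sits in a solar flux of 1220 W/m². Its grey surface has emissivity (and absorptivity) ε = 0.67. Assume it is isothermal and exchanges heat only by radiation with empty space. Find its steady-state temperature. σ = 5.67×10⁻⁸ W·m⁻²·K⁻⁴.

At steady state, absorbed solar power + internal power = radiated power.
Absorbed: α·S·A_cross = 0.67·1220·19.17 = 15670 W (cross-section πr²).
Total input = 15670 + 12400 = 28070 W.
Radiated: εσ·A_surf·T⁴ with A_surf = 4πr² = 76.67 m².
T⁴ = 28070/(0.67·5.67×10⁻⁸·76.67) = 9.637×10⁹ K⁴.

T ≈ 313 K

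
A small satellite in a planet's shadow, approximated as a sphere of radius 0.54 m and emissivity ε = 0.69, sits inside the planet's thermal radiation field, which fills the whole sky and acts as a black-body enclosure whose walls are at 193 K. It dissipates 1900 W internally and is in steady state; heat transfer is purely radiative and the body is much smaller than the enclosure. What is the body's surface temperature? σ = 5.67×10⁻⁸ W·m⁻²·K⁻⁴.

T ≈ 348 K

For a small grey body in a large enclosure, net radiated power = εσA(T⁴ − T_w⁴).
Steady state: P = εσA(T⁴ − T_w⁴) with A = 4πr² = 3.664 m².
T⁴ = P/(εσA) + T_w⁴ = 1900/(0.69·5.67×10⁻⁸·3.664) + (193)⁴
    = 1.325×10¹⁰ + 1.387×10⁹ = 1.464×10¹⁰ K⁴.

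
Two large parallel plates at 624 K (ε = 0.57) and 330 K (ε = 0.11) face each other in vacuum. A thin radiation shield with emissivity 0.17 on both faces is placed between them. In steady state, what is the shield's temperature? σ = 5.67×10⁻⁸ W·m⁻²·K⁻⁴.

T_s ≈ 571 K

In steady state the net flux on the hot side equals that on the cold side.
σ(T₁⁴−T_s⁴)/D₁ = σ(T_s⁴−T₂⁴)/D₂, with D₁ = 1/ε₁+1/ε_s−1 = 6.637, D₂ = 1/ε_s+1/ε₂−1 = 13.97.
Solve for T_s⁴: T_s⁴ = (D₂·T₁⁴ + D₁·T₂⁴)/(D₁+D₂) = 1.066×10¹¹ K⁴.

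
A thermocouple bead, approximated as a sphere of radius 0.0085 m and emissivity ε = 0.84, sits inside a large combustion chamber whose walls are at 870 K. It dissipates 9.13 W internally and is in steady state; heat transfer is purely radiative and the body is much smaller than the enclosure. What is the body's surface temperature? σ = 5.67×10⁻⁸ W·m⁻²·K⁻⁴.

For a small grey body in a large enclosure, net radiated power = εσA(T⁴ − T_w⁴).
Steady state: P = εσA(T⁴ − T_w⁴) with A = 4πr² = 9.079×10⁻⁴ m².
T⁴ = P/(εσA) + T_w⁴ = 9.13/(0.84·5.67×10⁻⁸·9.079×10⁻⁴) + (870)⁴
    = 2.111×10¹¹ + 5.729×10¹¹ = 7.840×10¹¹ K⁴.

T ≈ 941 K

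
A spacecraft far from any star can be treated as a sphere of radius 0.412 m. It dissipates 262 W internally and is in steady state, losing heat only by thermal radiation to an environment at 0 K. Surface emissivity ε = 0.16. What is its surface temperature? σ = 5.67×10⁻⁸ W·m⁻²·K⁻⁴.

Steady state: internal power = radiated power, P = εσA T⁴.
Radiating area A = 4πr² = 2.133 m².
T⁴ = P/(εσA) = 262/(0.16·5.67×10⁻⁸·2.133) = 1.354×10¹⁰ K⁴.
T = (1.354×10¹⁰)^(1/4).

T ≈ 341 K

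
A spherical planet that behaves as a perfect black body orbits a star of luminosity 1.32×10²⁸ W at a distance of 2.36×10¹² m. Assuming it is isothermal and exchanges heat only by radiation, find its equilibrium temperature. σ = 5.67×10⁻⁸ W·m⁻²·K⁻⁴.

T ≈ 170 K

First find the stellar flux at distance d: S = L/(4πd²) = 1.32×10²⁸/(4π·(2.36×10¹²)²) = 188.6 W/m².
For an isothermal sphere, absorbed (1−a)S·πr² = emitted σ·4πr²·T⁴, so T⁴ = (1−a)S/(4σ).
T⁴ = 1.00·188.6/(4·5.67×10⁻⁸) = 8.316×10⁸ K⁴.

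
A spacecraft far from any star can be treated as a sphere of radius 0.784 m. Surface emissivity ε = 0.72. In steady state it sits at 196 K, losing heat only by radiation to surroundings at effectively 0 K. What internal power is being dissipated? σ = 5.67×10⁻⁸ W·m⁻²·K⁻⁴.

P ≈ 465 W

Steady state: P = εσA T⁴.
A = 4πr² = 7.724 m²; T⁴ = (196)⁴ = 1.476×10⁹ K⁴.
P = 0.72 × 5.67×10⁻⁸ × 7.724 × 1.476×10⁹.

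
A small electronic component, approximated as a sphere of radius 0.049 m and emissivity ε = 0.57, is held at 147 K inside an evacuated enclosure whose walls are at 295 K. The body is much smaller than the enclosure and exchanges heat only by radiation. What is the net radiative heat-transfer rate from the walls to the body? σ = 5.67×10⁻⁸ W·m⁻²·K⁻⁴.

For a small grey body in a large enclosure: P_net = εσA(T_body⁴ − T_wall⁴).
A = 4πr² = 0.03017 m²; T_body⁴ − T_wall⁴ = 4.669×10⁸ − 7.573×10⁹ = -7.106×10⁹ K⁴.
|P_net| = 0.57·5.67×10⁻⁸·0.03017·7.106×10⁹.

P_net ≈ 6.93 W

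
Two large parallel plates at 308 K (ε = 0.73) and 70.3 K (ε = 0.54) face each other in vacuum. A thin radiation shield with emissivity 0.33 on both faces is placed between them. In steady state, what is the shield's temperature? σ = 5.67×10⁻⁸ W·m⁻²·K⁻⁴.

In steady state the net flux on the hot side equals that on the cold side.
σ(T₁⁴−T_s⁴)/D₁ = σ(T_s⁴−T₂⁴)/D₂, with D₁ = 1/ε₁+1/ε_s−1 = 3.400, D₂ = 1/ε_s+1/ε₂−1 = 3.882.
Solve for T_s⁴: T_s⁴ = (D₂·T₁⁴ + D₁·T₂⁴)/(D₁+D₂) = 4.809×10⁹ K⁴.

T_s ≈ 263 K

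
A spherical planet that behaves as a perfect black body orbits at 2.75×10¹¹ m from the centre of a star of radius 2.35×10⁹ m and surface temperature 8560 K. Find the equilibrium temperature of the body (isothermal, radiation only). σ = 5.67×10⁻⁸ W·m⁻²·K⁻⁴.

T ≈ 560 K

The star's surface emits σT_*⁴; at distance d the flux is S = σT_*⁴(R_*/d)².
S = 5.67×10⁻⁸·(8560)⁴·(2.35×10⁹/2.75×10¹¹)² = 22230 W/m².
For an isothermal sphere T⁴ = (1−a)S/(4σ) = 9.802×10¹⁰ K⁴.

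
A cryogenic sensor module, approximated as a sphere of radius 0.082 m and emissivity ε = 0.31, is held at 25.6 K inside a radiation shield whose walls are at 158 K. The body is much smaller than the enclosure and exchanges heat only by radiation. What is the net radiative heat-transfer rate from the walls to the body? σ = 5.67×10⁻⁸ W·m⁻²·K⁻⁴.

For a small grey body in a large enclosure: P_net = εσA(T_body⁴ − T_wall⁴).
A = 4πr² = 0.08450 m²; T_body⁴ − T_wall⁴ = 4.295×10⁵ − 6.232×10⁸ = -6.228×10⁸ K⁴.
|P_net| = 0.31·5.67×10⁻⁸·0.08450·6.228×10⁸.

P_net ≈ 0.925 W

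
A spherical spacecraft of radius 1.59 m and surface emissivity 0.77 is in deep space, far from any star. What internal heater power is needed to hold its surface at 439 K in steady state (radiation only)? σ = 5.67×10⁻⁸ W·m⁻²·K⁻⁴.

P = εσ·4πr²·T⁴.
4πr² = 31.77 m²; T⁴ = 3.714×10¹⁰ K⁴.
P = 0.77·5.67×10⁻⁸·31.77·3.714×10¹⁰.

P ≈ 51500 W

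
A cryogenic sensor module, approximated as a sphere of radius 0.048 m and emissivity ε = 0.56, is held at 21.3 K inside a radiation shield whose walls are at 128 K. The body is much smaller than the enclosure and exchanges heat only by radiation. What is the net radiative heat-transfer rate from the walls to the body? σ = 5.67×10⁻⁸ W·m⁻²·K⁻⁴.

P_net ≈ 0.247 W

For a small grey body in a large enclosure: P_net = εσA(T_body⁴ − T_wall⁴).
A = 4πr² = 0.02895 m²; T_body⁴ − T_wall⁴ = 2.058×10⁵ − 2.684×10⁸ = -2.682×10⁸ K⁴.
|P_net| = 0.56·5.67×10⁻⁸·0.02895·2.682×10⁸.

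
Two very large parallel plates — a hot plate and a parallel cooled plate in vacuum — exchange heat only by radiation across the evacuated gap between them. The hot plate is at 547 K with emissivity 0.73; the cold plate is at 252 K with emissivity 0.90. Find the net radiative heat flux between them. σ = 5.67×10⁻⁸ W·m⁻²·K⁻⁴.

For two infinite grey parallel plates, q = σ(T₁⁴ − T₂⁴)/(1/ε₁ + 1/ε₂ − 1).
T₁⁴ − T₂⁴ = 8.953×10¹⁰ − 4.033×10⁹ = 8.549×10¹⁰ K⁴.
1/ε₁ + 1/ε₂ − 1 = 1.370 + 1.111 − 1 = 1.481.
q = 5.67×10⁻⁸ × 8.549×10¹⁰ / 1.481.

q ≈ 3270 W/m²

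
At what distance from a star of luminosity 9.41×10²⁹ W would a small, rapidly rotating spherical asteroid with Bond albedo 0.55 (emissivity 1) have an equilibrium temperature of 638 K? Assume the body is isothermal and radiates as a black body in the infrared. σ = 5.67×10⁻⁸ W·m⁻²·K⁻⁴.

d ≈ 9.47×10¹¹ m

For an isothermal black-emitting sphere, (1−a)S·πr² = σ·4πr²·T⁴ ⇒ S = 4σT⁴/(1−a).
S = 4·5.67×10⁻⁸·(638)⁴/0.450 = 83510 W/m².
Flux falls as S = L/(4πd²), so d = √(L/(4πS)) = √(9.41×10²⁹/(4π·83510)).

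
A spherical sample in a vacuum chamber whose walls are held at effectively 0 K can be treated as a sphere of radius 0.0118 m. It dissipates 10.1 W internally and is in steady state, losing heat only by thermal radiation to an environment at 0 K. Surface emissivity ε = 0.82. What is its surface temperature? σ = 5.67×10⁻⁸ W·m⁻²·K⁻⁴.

Steady state: internal power = radiated power, P = εσA T⁴.
Radiating area A = 4πr² = 0.001750 m².
T⁴ = P/(εσA) = 10.1/(0.82·5.67×10⁻⁸·0.001750) = 1.242×10¹¹ K⁴.
T = (1.242×10¹¹)^(1/4).

T ≈ 594 K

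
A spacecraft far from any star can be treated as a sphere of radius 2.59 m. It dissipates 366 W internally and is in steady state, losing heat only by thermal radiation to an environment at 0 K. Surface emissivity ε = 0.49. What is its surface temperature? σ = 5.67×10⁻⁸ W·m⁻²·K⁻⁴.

Steady state: internal power = radiated power, P = εσA T⁴.
Radiating area A = 4πr² = 84.30 m².
T⁴ = P/(εσA) = 366/(0.49·5.67×10⁻⁸·84.30) = 1.563×10⁸ K⁴.
T = (1.563×10⁸)^(1/4).

T ≈ 112 K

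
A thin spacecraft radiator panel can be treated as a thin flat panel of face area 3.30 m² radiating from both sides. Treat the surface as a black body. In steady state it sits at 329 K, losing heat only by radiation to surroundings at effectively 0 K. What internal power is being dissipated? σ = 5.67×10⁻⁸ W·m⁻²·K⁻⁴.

Steady state: P = εσA T⁴.
A = 2·3.30 = 6.600 m²; T⁴ = (329)⁴ = 1.172×10¹⁰ K⁴.
P = 1.0 × 5.67×10⁻⁸ × 6.600 × 1.172×10¹⁰.

P ≈ 4380 W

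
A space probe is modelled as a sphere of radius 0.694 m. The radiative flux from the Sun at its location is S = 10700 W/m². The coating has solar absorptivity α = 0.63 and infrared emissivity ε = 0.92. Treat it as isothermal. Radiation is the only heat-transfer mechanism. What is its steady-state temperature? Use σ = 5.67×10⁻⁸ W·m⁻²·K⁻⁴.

At equilibrium, absorbed power = emitted power.
Absorbing cross-section = πr² = 1.513 m²; emitting surface = 4πr² = 6.052 m² (ratio 4).
αS·A_cross = εσ·A_surf·T⁴  ⇒  T⁴ = αS/(ε·4σ).
T⁴ = 0.630·10700/(0.92·4·5.67×10⁻⁸) = 3.231×10¹⁰ K⁴.
T = (3.231×10¹⁰)^(1/4).

T ≈ 424 K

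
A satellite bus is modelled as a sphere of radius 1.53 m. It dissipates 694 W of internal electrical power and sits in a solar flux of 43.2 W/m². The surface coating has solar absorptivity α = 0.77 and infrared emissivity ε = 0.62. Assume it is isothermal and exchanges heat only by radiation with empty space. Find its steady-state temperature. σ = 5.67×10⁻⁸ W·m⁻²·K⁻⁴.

T ≈ 174 K

At steady state, absorbed solar power + internal power = radiated power.
Absorbed: α·S·A_cross = 0.77·43.2·7.354 = 244.6 W (cross-section πr²).
Total input = 244.6 + 694 = 938.6 W.
Radiated: εσ·A_surf·T⁴ with A_surf = 4πr² = 29.42 m².
T⁴ = 938.6/(0.62·5.67×10⁻⁸·29.42) = 9.077×10⁸ K⁴.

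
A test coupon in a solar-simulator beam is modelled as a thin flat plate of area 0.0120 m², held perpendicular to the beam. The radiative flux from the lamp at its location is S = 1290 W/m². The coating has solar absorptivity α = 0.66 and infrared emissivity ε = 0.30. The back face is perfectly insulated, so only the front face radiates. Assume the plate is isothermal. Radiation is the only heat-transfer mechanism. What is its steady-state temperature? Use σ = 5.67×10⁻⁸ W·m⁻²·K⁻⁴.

T ≈ 473 K

At equilibrium, absorbed power = emitted power.
Absorbing cross-section = A = 0.01200 m²; emitting surface = A = 0.01200 m² (ratio 1).
αS·A_cross = εσ·A_surf·T⁴  ⇒  T⁴ = αS/(ε·1σ).
T⁴ = 0.660·1290/(0.30·1·5.67×10⁻⁸) = 5.005×10¹⁰ K⁴.
T = (5.005×10¹⁰)^(1/4).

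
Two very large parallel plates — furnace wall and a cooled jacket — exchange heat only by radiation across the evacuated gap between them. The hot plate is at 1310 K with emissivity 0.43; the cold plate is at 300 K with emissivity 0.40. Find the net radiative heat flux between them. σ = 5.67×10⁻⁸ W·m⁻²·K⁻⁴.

For two infinite grey parallel plates, q = σ(T₁⁴ − T₂⁴)/(1/ε₁ + 1/ε₂ − 1).
T₁⁴ − T₂⁴ = 2.945×10¹² − 8.100×10⁹ = 2.937×10¹² K⁴.
1/ε₁ + 1/ε₂ − 1 = 2.326 + 2.500 − 1 = 3.826.
q = 5.67×10⁻⁸ × 2.937×10¹² / 3.826.

q ≈ 43500 W/m²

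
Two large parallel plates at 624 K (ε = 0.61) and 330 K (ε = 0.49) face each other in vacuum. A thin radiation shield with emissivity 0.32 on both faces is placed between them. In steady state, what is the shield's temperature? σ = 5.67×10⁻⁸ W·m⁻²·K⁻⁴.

T_s ≈ 540 K

In steady state the net flux on the hot side equals that on the cold side.
σ(T₁⁴−T_s⁴)/D₁ = σ(T_s⁴−T₂⁴)/D₂, with D₁ = 1/ε₁+1/ε_s−1 = 3.764, D₂ = 1/ε_s+1/ε₂−1 = 4.166.
Solve for T_s⁴: T_s⁴ = (D₂·T₁⁴ + D₁·T₂⁴)/(D₁+D₂) = 8.527×10¹⁰ K⁴.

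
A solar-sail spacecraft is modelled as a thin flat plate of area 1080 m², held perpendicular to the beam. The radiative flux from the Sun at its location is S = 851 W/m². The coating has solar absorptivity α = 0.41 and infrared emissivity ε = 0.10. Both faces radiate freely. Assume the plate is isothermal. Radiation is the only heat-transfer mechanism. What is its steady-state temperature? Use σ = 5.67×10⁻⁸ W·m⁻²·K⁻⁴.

T ≈ 419 K

At equilibrium, absorbed power = emitted power.
Absorbing cross-section = A = 1080 m²; emitting surface = 2A = 2160 m² (ratio 2).
αS·A_cross = εσ·A_surf·T⁴  ⇒  T⁴ = αS/(ε·2σ).
T⁴ = 0.410·851/(0.10·2·5.67×10⁻⁸) = 3.077×10¹⁰ K⁴.
T = (3.077×10¹⁰)^(1/4).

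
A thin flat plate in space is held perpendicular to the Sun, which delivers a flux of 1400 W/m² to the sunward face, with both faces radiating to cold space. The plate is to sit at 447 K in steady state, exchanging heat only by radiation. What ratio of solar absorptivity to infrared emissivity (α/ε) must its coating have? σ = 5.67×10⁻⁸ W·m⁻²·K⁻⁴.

Balance: αS·A = εσ·2A·T⁴ ⇒ α/ε = 2σT⁴/S.
α/ε = 2·5.67×10⁻⁸·(447)⁴/1400 = 2·5.67×10⁻⁸·3.992×10¹⁰/1400.

α/ε ≈ 3.23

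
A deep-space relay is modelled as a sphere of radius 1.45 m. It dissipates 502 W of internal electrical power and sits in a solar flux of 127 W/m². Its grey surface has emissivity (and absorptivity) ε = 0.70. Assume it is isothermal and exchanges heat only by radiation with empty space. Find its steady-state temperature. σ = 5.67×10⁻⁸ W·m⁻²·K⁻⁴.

T ≈ 180 K

At steady state, absorbed solar power + internal power = radiated power.
Absorbed: α·S·A_cross = 0.70·127·6.605 = 587.2 W (cross-section πr²).
Total input = 587.2 + 502 = 1089 W.
Radiated: εσ·A_surf·T⁴ with A_surf = 4πr² = 26.42 m².
T⁴ = 1089/(0.70·5.67×10⁻⁸·26.42) = 1.039×10⁹ K⁴.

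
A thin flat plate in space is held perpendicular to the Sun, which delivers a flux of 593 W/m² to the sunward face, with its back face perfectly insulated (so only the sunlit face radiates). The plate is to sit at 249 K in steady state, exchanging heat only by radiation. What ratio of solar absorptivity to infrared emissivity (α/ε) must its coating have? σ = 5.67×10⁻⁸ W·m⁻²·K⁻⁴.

α/ε ≈ 0.368

Balance: αS·A = εσ·1A·T⁴ ⇒ α/ε = σT⁴/S.
α/ε = 5.67×10⁻⁸·(249)⁴/593 = 5.67×10⁻⁸·3.844×10⁹/593.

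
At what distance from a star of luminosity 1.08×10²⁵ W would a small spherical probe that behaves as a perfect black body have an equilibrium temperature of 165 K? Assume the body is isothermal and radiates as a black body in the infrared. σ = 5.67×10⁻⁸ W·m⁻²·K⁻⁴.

For an isothermal black-emitting sphere, (1−a)S·πr² = σ·4πr²·T⁴ ⇒ S = 4σT⁴/(1−a).
S = 4·5.67×10⁻⁸·(165)⁴/1.00 = 168.1 W/m².
Flux falls as S = L/(4πd²), so d = √(L/(4πS)) = √(1.08×10²⁵/(4π·168.1)).

d ≈ 7.15×10¹⁰ m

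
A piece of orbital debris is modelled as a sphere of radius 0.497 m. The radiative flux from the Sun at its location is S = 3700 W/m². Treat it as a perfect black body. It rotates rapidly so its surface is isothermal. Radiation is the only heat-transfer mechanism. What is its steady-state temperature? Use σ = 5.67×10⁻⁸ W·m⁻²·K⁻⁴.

At equilibrium, absorbed power = emitted power.
Absorbing cross-section = πr² = 0.7760 m²; emitting surface = 4πr² = 3.104 m² (ratio 4).
S·A_cross = εσ·A_surf·T⁴  ⇒  T⁴ = S/(4σ).
T⁴ = 1.00·3700/(4·5.67×10⁻⁸) = 1.631×10¹⁰ K⁴.
T = (1.631×10¹⁰)^(1/4).

T ≈ 357 K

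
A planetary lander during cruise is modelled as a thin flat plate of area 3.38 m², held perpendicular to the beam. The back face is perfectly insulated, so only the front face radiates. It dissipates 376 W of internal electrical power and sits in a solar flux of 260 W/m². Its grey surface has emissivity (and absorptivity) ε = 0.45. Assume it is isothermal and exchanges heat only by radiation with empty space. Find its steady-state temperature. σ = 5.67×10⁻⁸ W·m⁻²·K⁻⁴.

T ≈ 308 K

At steady state, absorbed solar power + internal power = radiated power.
Absorbed: α·S·A_cross = 0.45·260·3.380 = 395.5 W (cross-section A).
Total input = 395.5 + 376 = 771.5 W.
Radiated: εσ·A_surf·T⁴ with A_surf = A = 3.380 m².
T⁴ = 771.5/(0.45·5.67×10⁻⁸·3.380) = 8.945×10⁹ K⁴.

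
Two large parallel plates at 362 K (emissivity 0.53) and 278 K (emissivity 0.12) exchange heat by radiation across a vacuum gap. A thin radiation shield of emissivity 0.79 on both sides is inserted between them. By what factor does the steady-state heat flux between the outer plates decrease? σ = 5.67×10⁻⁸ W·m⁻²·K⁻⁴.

factor ≈ 1.17

Without shield: q₀ = σΔ(T⁴)/(1/ε₁+1/ε₂−1) with denominator 9.220.
With shield the two gaps are in series; the resistances add: (1/ε₁+1/ε_s−1)+(1/ε_s+1/ε₂−1) = 2.153+8.599 = 10.75.
Heat-flux ratio q₀/q = 10.75/9.220.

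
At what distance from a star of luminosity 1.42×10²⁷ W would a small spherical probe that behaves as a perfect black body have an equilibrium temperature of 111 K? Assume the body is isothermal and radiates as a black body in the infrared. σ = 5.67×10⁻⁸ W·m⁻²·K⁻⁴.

For an isothermal black-emitting sphere, (1−a)S·πr² = σ·4πr²·T⁴ ⇒ S = 4σT⁴/(1−a).
S = 4·5.67×10⁻⁸·(111)⁴/1.00 = 34.43 W/m².
Flux falls as S = L/(4πd²), so d = √(L/(4πS)) = √(1.42×10²⁷/(4π·34.43)).

d ≈ 1.81×10¹² m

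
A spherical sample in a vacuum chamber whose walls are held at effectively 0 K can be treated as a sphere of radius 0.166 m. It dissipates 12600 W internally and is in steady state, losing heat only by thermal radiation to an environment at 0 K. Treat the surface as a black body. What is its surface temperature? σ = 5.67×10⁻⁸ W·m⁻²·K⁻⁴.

Steady state: internal power = radiated power, P = εσA T⁴.
Radiating area A = 4πr² = 0.3463 m².
T⁴ = P/(εσA) = 12600/(1.0·5.67×10⁻⁸·0.3463) = 6.417×10¹¹ K⁴.
T = (6.417×10¹¹)^(1/4).

T ≈ 895 K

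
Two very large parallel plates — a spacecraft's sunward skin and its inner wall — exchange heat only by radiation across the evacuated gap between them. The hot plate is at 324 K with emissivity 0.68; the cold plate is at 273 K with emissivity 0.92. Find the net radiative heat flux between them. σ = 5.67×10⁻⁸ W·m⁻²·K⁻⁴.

For two infinite grey parallel plates, q = σ(T₁⁴ − T₂⁴)/(1/ε₁ + 1/ε₂ − 1).
T₁⁴ − T₂⁴ = 1.102×10¹⁰ − 5.555×10⁹ = 5.465×10⁹ K⁴.
1/ε₁ + 1/ε₂ − 1 = 1.471 + 1.087 − 1 = 1.558.
q = 5.67×10⁻⁸ × 5.465×10⁹ / 1.558.

q ≈ 199 W/m²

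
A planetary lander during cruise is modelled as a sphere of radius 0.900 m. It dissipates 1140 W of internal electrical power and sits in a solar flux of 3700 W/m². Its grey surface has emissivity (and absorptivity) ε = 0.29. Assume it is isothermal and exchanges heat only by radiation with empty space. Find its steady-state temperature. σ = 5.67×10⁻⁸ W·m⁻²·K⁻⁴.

T ≈ 390 K

At steady state, absorbed solar power + internal power = radiated power.
Absorbed: α·S·A_cross = 0.29·3700·2.545 = 2730 W (cross-section πr²).
Total input = 2730 + 1140 = 3870 W.
Radiated: εσ·A_surf·T⁴ with A_surf = 4πr² = 10.18 m².
T⁴ = 3870/(0.29·5.67×10⁻⁸·10.18) = 2.313×10¹⁰ K⁴.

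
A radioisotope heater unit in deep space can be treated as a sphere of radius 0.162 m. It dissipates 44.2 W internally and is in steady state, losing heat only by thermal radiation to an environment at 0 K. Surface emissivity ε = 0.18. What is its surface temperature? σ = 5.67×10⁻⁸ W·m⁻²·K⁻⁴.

Steady state: internal power = radiated power, P = εσA T⁴.
Radiating area A = 4πr² = 0.3298 m².
T⁴ = P/(εσA) = 44.2/(0.18·5.67×10⁻⁸·0.3298) = 1.313×10¹⁰ K⁴.
T = (1.313×10¹⁰)^(1/4).

T ≈ 339 K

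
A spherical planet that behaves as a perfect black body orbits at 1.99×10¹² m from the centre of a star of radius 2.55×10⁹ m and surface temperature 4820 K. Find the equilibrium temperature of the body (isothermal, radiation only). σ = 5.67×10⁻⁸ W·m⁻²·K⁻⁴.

The star's surface emits σT_*⁴; at distance d the flux is S = σT_*⁴(R_*/d)².
S = 5.67×10⁻⁸·(4820)⁴·(2.55×10⁹/1.99×10¹²)² = 50.25 W/m².
For an isothermal sphere T⁴ = (1−a)S/(4σ) = 2.216×10⁸ K⁴.

T ≈ 122 K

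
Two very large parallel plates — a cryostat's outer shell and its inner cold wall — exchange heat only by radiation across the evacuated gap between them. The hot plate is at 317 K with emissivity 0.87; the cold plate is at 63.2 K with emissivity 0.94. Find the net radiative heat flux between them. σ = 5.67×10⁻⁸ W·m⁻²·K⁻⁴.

For two infinite grey parallel plates, q = σ(T₁⁴ − T₂⁴)/(1/ε₁ + 1/ε₂ − 1).
T₁⁴ − T₂⁴ = 1.010×10¹⁰ − 1.595×10⁷ = 1.008×10¹⁰ K⁴.
1/ε₁ + 1/ε₂ − 1 = 1.149 + 1.064 − 1 = 1.213.
q = 5.67×10⁻⁸ × 1.008×10¹⁰ / 1.213.

q ≈ 471 W/m²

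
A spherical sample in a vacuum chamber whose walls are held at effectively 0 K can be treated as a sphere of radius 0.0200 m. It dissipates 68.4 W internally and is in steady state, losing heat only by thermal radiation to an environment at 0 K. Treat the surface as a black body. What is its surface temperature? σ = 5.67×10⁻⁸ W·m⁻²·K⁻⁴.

Steady state: internal power = radiated power, P = εσA T⁴.
Radiating area A = 4πr² = 0.005027 m².
T⁴ = P/(εσA) = 68.4/(1.0·5.67×10⁻⁸·0.005027) = 2.400×10¹¹ K⁴.
T = (2.400×10¹¹)^(1/4).

T ≈ 700 K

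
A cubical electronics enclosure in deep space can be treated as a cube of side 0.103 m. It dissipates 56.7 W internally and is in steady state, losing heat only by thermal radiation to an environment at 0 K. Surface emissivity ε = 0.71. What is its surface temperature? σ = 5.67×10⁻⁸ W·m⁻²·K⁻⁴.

T ≈ 386 K

Steady state: internal power = radiated power, P = εσA T⁴.
Radiating area A = 6L² = 0.06365 m².
T⁴ = P/(εσA) = 56.7/(0.71·5.67×10⁻⁸·0.06365) = 2.213×10¹⁰ K⁴.
T = (2.213×10¹⁰)^(1/4).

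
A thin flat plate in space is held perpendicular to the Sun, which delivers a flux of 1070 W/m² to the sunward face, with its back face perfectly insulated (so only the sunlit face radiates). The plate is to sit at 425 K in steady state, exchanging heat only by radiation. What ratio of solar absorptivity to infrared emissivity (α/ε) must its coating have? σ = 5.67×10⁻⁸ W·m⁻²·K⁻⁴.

α/ε ≈ 1.73

Balance: αS·A = εσ·1A·T⁴ ⇒ α/ε = σT⁴/S.
α/ε = 5.67×10⁻⁸·(425)⁴/1070 = 5.67×10⁻⁸·3.263×10¹⁰/1070.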